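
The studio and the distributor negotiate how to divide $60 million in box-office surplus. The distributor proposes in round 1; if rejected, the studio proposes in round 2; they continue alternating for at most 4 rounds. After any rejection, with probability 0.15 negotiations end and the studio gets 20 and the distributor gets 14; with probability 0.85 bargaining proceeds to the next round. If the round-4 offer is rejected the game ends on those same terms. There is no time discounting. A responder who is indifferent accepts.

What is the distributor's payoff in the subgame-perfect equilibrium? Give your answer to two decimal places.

20.72

Round 4 (the studio proposes): the distributor gets 14 if talks fail, so the studio offers 14 and keeps 46.
Round 3 (the distributor proposes): rejecting gives the studio an expected 0.85 × 46 + 0.15 × 20 = 42.1, so the distributor offers 42.1, keeping 17.9.
Round 2 (the studio proposes): rejecting gives the distributor an expected 0.85 × 17.9 + 0.15 × 14 = 17.315, so the studio offers 17.315, keeping 42.685.
Round 1 (the distributor proposes): rejecting gives the studio an expected 0.85 × 42.685 + 0.15 × 20 = 39.28225. The distributor offers 39.28225 and keeps 60 − 39.28225 = 20.71775.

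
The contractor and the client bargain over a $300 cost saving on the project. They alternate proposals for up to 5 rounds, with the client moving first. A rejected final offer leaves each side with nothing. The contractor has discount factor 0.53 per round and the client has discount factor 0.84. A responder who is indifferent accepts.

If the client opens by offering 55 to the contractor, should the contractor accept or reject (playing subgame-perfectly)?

Accept

Round 5 (the client proposes): the contractor will accept anything ≥ 0, so the client offers 0 and keeps 300.
Round 4 (the contractor proposes): the client can get 300 next round, worth 0.84 × 300 = 252 now; the contractor offers that and keeps 48.
Round 3 (the client proposes): the contractor can get 48 next round, worth 0.53 × 48 = 25.44 now; the client offers that and keeps 274.56.
Round 2 (the contractor proposes): the client can get 274.56 next round, worth 0.84 × 274.56 = 230.6304 now; the contractor offers that and keeps 69.3696.
So by rejecting in round 1, the contractor gets 69.3696 next round, worth 0.53 × 69.3696 = 36.765888 now.
Offer 55 ≥ 36.765888, so the contractor accepts.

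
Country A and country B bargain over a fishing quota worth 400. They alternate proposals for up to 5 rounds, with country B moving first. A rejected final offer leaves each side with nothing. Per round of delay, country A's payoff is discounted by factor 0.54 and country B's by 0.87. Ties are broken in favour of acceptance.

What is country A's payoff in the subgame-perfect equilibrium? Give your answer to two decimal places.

41.27

Round 5 (country B proposes): rejection yields 0 for country A; country B offers 0 and keeps 400.
Round 4 (country A proposes): country B can get 400 next round, worth 0.87 × 400 = 348 now, so country A offers 348, keeping 52.
Round 3 (country B proposes): country A can get 52 next round, worth 0.54 × 52 = 28.08 now; country B offers that and keeps 371.92.
Round 2 (country A proposes): country B can get 371.92 next round, worth 0.87 × 371.92 = 323.5704 now. Country A offers 323.5704 and keeps 400 − 323.5704 = 76.4296.
Round 1 (country B proposes): country A can get 76.4296 next round, worth 0.54 × 76.4296 = 41.271984 now; country B offers that and keeps 358.728016.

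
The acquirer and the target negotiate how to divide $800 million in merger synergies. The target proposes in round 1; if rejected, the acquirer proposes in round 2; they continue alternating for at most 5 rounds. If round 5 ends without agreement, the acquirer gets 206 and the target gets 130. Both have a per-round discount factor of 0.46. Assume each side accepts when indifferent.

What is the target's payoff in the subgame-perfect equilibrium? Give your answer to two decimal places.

550.01

Work backward from the last round.
Round 5 (the target proposes): the acquirer gets 206 if talks fail, so the target offers 206 and keeps 594.
Round 4 (the acquirer proposes): the target can get 594 next round, worth 0.46 × 594 = 273.24 now, so the acquirer offers 273.24, keeping 526.76.
Round 3 (the target proposes): the acquirer can get 526.76 next round, worth 0.46 × 526.76 = 242.3096 now. The target offers 242.3096 and keeps 800 − 242.3096 = 557.6904.
Round 2 (the acquirer proposes): the target can get 557.6904 next round, worth 0.46 × 557.6904 = 256.537584 now, so the acquirer offers 256.537584, keeping 543.462416.
Round 1 (the target proposes): the acquirer can get 543.462416 next round, worth 0.46 × 543.462416 = 249.99271136 now; the target offers that and keeps 550.00728864.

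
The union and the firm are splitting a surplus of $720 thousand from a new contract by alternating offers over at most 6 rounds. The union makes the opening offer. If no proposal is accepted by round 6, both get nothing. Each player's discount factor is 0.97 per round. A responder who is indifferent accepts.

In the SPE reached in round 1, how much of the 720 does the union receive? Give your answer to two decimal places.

Round 6 (the firm proposes): the union will accept anything ≥ 0, so the firm offers 0 and keeps 720.
Round 5 (the union proposes): the firm can get 720 next round, worth 0.97 × 720 = 698.4 now; the union offers that and keeps 21.6.
Round 4 (the firm proposes): the union can get 21.6 next round, worth 0.97 × 21.6 = 20.952 now, so the firm offers 20.952, keeping 699.048.
Round 3 (the union proposes): the firm can get 699.048 next round, worth 0.97 × 699.048 = 678.07656 now; the union offers that and keeps 41.92344.
Round 2 (the firm proposes): the union can get 41.92344 next round, worth 0.97 × 41.92344 = 40.6657368 now, so the firm offers 40.6657368, keeping 679.3342632.
Round 1 (the union proposes): the firm can get 679.3342632 next round, worth 0.97 × 679.3342632 = 658.954235304 now, so the union offers 658.954235304, keeping 61.045764696.

61.05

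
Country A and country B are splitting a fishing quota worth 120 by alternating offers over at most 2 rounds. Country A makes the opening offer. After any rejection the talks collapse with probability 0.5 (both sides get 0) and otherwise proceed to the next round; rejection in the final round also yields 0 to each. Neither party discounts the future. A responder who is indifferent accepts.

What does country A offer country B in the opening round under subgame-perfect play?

60

Round 2 (country B proposes): rejection yields 0 for country A; country B offers 0 and keeps 120.
Round 1 (country A proposes): rejecting gives country B an expected 0.5 × 120 = 60; country A offers that and keeps 60.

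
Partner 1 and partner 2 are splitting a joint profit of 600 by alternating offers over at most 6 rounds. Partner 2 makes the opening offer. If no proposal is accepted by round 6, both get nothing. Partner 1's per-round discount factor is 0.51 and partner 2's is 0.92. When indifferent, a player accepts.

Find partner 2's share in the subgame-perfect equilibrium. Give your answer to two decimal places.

496.67

Solve by backward induction from round 6.
Round 6 (partner 1 proposes): partner 2 will accept anything ≥ 0, so partner 1 offers 0 and keeps 600.
Round 5 (partner 2 proposes): partner 1 can get 600 next round, worth 0.51 × 600 = 306 now; partner 2 offers that and keeps 294.
Round 4 (partner 1 proposes): partner 2 can get 294 next round, worth 0.92 × 294 = 270.48 now, so partner 1 offers 270.48, keeping 329.52.
Round 3 (partner 2 proposes): partner 1 can get 329.52 next round, worth 0.51 × 329.52 = 168.0552 now, so partner 2 offers 168.0552, keeping 431.9448.
Round 2 (partner 1 proposes): partner 2 can get 431.9448 next round, worth 0.92 × 431.9448 = 397.389216 now. Partner 1 offers 397.389216 and keeps 600 − 397.389216 = 202.610784.
Round 1 (partner 2 proposes): partner 1 can get 202.610784 next round, worth 0.51 × 202.610784 = 103.33149984 now; partner 2 offers that and keeps 496.66850016.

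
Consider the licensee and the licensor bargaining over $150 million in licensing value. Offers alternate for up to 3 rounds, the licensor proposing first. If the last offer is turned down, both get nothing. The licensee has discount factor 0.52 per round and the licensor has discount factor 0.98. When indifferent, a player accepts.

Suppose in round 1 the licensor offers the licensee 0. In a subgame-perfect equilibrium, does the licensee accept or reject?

Reject

Round 3 (the licensor proposes): rejection yields 0 for the licensee; the licensor offers 0 and keeps 150.
Round 2 (the licensee proposes): the licensor can get 150 next round, worth 0.98 × 150 = 147 now; the licensee offers that and keeps 3.
So by rejecting in round 1, the licensee gets 3 next round, worth 0.52 × 3 = 1.56 now.
Offer 0 < 1.56, so the licensee rejects.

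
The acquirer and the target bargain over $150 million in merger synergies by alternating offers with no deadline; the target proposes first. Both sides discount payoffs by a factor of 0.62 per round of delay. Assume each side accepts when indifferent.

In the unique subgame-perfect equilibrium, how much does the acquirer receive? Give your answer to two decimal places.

In a stationary SPE each proposer offers the other exactly their discounted continuation value.
If the target keeps x when proposing and the acquirer keeps y when proposing, then x = 150 − 0.62y and y = 150 − 0.62x.
Solving: x = 150(1 − 0.62) / (1 − 0.62·0.62) = 57 / 0.6156 ≈ 92.5926.
The acquirer gets 150 − 92.5926 ≈ 57.4074.

57.41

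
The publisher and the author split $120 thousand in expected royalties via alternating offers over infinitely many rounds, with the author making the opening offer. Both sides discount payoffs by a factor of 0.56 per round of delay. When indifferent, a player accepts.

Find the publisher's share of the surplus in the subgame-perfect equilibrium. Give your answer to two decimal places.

43.08

Let x be the author's share when the author proposes and y be the publisher's share when the publisher proposes.
The publisher accepts iff offered ≥ 0.56·y, so x = 120 − 0.56y. Symmetrically y = 120 − 0.56x.
Substituting: x = 120 − 0.56(120 − 0.56x), giving x(1 − 0.56·0.56) = 120(1 − 0.56).
So x = 120 × 0.44 / 0.6864 ≈ 76.9231, and the publisher receives 120 − x ≈ 43.0769.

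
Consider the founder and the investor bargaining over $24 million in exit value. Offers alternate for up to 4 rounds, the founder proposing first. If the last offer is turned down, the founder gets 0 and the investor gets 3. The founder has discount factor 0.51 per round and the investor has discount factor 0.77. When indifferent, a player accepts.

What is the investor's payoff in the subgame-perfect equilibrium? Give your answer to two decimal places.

Round 4 (the investor proposes): the founder will accept anything ≥ 0, so the investor offers 0 and keeps 24.
Round 3 (the founder proposes): the investor can get 24 next round, worth 0.77 × 24 = 18.48 now, so the founder offers 18.48, keeping 5.52.
Round 2 (the investor proposes): the founder can get 5.52 next round, worth 0.51 × 5.52 = 2.8152 now. The investor offers 2.8152 and keeps 24 − 2.8152 = 21.1848.
Round 1 (the founder proposes): the investor can get 21.1848 next round, worth 0.77 × 21.1848 = 16.312296 now. The founder offers 16.312296 and keeps 24 − 16.312296 = 7.687704.

16.31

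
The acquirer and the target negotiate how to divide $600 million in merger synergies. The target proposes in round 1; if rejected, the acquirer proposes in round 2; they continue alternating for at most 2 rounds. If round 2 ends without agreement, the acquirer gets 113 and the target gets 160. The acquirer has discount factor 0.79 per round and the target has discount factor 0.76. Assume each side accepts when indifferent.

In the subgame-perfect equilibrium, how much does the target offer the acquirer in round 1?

Work backward from the last round.
Round 2 (the acquirer proposes): the target gets 160 if talks fail, so the acquirer offers 160 and keeps 440.
Round 1 (the target proposes): the acquirer can get 440 next round, worth 0.79 × 440 = 347.6 now, so the target offers 347.6, keeping 252.4.

347.6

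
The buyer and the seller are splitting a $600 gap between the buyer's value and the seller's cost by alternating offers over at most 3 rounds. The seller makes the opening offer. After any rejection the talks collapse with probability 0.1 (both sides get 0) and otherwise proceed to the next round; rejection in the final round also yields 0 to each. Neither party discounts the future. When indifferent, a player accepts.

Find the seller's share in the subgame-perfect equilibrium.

By backward induction:
Round 3 (the seller proposes): the buyer will accept anything ≥ 0, so the seller offers 0 and keeps 600.
Round 2 (the buyer proposes): rejecting gives the seller an expected 0.9 × 600 = 540, so the buyer offers 540, keeping 60.
Round 1 (the seller proposes): rejecting gives the buyer an expected 0.9 × 60 = 54, so the seller offers 54, keeping 546.

546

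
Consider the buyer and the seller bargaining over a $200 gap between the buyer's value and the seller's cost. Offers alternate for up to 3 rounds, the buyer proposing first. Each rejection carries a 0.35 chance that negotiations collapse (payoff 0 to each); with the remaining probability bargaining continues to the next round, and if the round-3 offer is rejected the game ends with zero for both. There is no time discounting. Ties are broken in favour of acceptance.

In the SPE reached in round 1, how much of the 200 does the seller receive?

By backward induction:
Round 3 (the buyer proposes): rejection yields 0 for the seller; the buyer offers 0 and keeps 200.
Round 2 (the seller proposes): rejecting gives the buyer an expected 0.65 × 200 = 130, so the seller offers 130, keeping 70.
Round 1 (the buyer proposes): rejecting gives the seller an expected 0.65 × 70 = 45.5. The buyer offers 45.5 and keeps 200 − 45.5 = 154.5.

45.5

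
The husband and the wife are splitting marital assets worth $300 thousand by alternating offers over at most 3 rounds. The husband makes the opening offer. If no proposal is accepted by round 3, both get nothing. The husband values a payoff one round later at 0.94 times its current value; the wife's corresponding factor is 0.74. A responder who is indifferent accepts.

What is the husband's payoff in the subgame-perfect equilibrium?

286.68

Round 3 (the husband proposes): rejection yields 0 for the wife; the husband offers 0 and keeps 300.
Round 2 (the wife proposes): the husband can get 300 next round, worth 0.94 × 300 = 282 now; the wife offers that and keeps 18.
Round 1 (the husband proposes): the wife can get 18 next round, worth 0.74 × 18 = 13.32 now, so the husband offers 13.32, keeping 286.68.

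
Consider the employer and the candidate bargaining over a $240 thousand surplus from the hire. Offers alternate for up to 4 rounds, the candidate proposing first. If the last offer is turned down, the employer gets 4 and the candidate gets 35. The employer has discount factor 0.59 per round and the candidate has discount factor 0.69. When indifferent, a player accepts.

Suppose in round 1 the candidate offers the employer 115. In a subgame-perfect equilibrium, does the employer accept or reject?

Work out the employer's continuation value if the offer is rejected.
Round 4 (the employer proposes): the candidate gets 35 if talks fail, so the employer offers 35 and keeps 205.
Round 3 (the candidate proposes): the employer can get 205 next round, worth 0.59 × 205 = 120.95 now; the candidate offers that and keeps 119.05.
Round 2 (the employer proposes): the candidate can get 119.05 next round, worth 0.69 × 119.05 = 82.1445 now; the employer offers that and keeps 157.8555.
So by rejecting in round 1, the employer gets 157.8555 next round, worth 0.59 × 157.8555 = 93.134745 now.
Offer 115 ≥ 93.134745, so the employer accepts.

Accept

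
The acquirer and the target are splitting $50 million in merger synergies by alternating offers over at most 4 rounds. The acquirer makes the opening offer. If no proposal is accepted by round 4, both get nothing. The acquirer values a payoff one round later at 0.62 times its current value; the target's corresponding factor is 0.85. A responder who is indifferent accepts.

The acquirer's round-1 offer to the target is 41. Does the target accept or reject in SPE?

Work out the target's continuation value if the offer is rejected.
Round 4 (the target proposes): the acquirer will accept anything ≥ 0, so the target offers 0 and keeps 50.
Round 3 (the acquirer proposes): the target can get 50 next round, worth 0.85 × 50 = 42.5 now. The acquirer offers 42.5 and keeps 50 − 42.5 = 7.5.
Round 2 (the target proposes): the acquirer can get 7.5 next round, worth 0.62 × 7.5 = 4.65 now, so the target offers 4.65, keeping 45.35.
So by rejecting in round 1, the target gets 45.35 next round, worth 0.85 × 45.35 = 38.5475 now.
Offer 41 ≥ 38.5475, so the target accepts.

Accept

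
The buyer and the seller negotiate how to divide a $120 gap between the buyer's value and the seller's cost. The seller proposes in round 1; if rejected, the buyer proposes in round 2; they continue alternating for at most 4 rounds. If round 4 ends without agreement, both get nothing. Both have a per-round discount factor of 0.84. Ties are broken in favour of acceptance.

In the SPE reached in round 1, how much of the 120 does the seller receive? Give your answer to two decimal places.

32.75

By backward induction:
Round 4 (the buyer proposes): the seller will accept anything ≥ 0, so the buyer offers 0 and keeps 120.
Round 3 (the seller proposes): the buyer can get 120 next round, worth 0.84 × 120 = 100.8 now. The seller offers 100.8 and keeps 120 − 100.8 = 19.2.
Round 2 (the buyer proposes): the seller can get 19.2 next round, worth 0.84 × 19.2 = 16.128 now. The buyer offers 16.128 and keeps 120 − 16.128 = 103.872.
Round 1 (the seller proposes): the buyer can get 103.872 next round, worth 0.84 × 103.872 = 87.25248 now, so the seller offers 87.25248, keeping 32.74752.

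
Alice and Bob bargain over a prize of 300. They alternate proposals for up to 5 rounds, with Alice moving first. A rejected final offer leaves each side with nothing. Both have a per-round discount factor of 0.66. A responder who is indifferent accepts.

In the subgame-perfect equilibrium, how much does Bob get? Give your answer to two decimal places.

96.64

Round 5 (Alice proposes): Bob will accept anything ≥ 0, so Alice offers 0 and keeps 300.
Round 4 (Bob proposes): Alice can get 300 next round, worth 0.66 × 300 = 198 now; Bob offers that and keeps 102.
Round 3 (Alice proposes): Bob can get 102 next round, worth 0.66 × 102 = 67.32 now; Alice offers that and keeps 232.68.
Round 2 (Bob proposes): Alice can get 232.68 next round, worth 0.66 × 232.68 = 153.5688 now, so Bob offers 153.5688, keeping 146.4312.
Round 1 (Alice proposes): Bob can get 146.4312 next round, worth 0.66 × 146.4312 = 96.644592 now, so Alice offers 96.644592, keeping 203.355408.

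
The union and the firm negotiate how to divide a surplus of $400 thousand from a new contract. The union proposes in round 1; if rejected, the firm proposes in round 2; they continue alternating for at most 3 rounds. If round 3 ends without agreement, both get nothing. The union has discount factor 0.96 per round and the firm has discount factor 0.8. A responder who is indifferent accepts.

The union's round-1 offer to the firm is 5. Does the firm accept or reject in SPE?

Reject

Round 3 (the union proposes): rejection yields 0 for the firm; the union offers 0 and keeps 400.
Round 2 (the firm proposes): the union can get 400 next round, worth 0.96 × 400 = 384 now, so the firm offers 384, keeping 16.
So by rejecting in round 1, the firm gets 16 next round, worth 0.8 × 16 = 12.8 now.
Offer 5 < 12.8, so the firm rejects.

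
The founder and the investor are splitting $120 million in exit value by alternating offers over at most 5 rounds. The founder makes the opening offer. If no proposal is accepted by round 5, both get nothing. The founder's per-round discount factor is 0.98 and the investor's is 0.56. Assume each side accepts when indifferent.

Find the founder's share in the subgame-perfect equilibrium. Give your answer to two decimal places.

117.92

Round 5 (the founder proposes): the investor will accept anything ≥ 0, so the founder offers 0 and keeps 120.
Round 4 (the investor proposes): the founder can get 120 next round, worth 0.98 × 120 = 117.6 now. The investor offers 117.6 and keeps 120 − 117.6 = 2.4.
Round 3 (the founder proposes): the investor can get 2.4 next round, worth 0.56 × 2.4 = 1.344 now; the founder offers that and keeps 118.656.
Round 2 (the investor proposes): the founder can get 118.656 next round, worth 0.98 × 118.656 = 116.28288 now; the investor offers that and keeps 3.71712.
Round 1 (the founder proposes): the investor can get 3.71712 next round, worth 0.56 × 3.71712 = 2.0815872 now. The founder offers 2.0815872 and keeps 120 − 2.0815872 = 117.9184128.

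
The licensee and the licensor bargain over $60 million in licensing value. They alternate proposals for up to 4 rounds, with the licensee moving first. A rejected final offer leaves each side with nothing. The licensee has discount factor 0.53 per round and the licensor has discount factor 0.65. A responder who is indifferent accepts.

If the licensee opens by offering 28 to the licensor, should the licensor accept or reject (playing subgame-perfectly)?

Reject

Work out the licensor's continuation value if the offer is rejected.
Round 4 (the licensor proposes): rejection yields 0 for the licensee; the licensor offers 0 and keeps 60.
Round 3 (the licensee proposes): the licensor can get 60 next round, worth 0.65 × 60 = 39 now. The licensee offers 39 and keeps 60 − 39 = 21.
Round 2 (the licensor proposes): the licensee can get 21 next round, worth 0.53 × 21 = 11.13 now; the licensor offers that and keeps 48.87.
So by rejecting in round 1, the licensor gets 48.87 next round, worth 0.65 × 48.87 = 31.7655 now.
Offer 28 < 31.7655, so the licensor rejects.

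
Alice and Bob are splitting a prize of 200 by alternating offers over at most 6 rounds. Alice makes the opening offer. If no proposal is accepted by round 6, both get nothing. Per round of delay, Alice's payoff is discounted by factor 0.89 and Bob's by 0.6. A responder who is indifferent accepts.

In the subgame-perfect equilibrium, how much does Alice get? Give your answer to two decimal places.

145.53

Round 6 (Bob proposes): rejection yields 0 for Alice; Bob offers 0 and keeps 200.
Round 5 (Alice proposes): Bob can get 200 next round, worth 0.6 × 200 = 120 now, so Alice offers 120, keeping 80.
Round 4 (Bob proposes): Alice can get 80 next round, worth 0.89 × 80 = 71.2 now; Bob offers that and keeps 128.8.
Round 3 (Alice proposes): Bob can get 128.8 next round, worth 0.6 × 128.8 = 77.28 now; Alice offers that and keeps 122.72.
Round 2 (Bob proposes): Alice can get 122.72 next round, worth 0.89 × 122.72 = 109.2208 now; Bob offers that and keeps 90.7792.
Round 1 (Alice proposes): Bob can get 90.7792 next round, worth 0.6 × 90.7792 = 54.46752 now, so Alice offers 54.46752, keeping 145.53248.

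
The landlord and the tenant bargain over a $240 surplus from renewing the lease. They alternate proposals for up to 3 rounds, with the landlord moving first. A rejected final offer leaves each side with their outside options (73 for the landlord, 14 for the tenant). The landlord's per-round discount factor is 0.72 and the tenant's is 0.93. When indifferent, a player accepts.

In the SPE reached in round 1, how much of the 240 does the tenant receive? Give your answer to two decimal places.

Round 3 (the landlord proposes): the tenant gets 14 if talks fail, so the landlord offers 14 and keeps 226.
Round 2 (the tenant proposes): the landlord can get 226 next round, worth 0.72 × 226 = 162.72 now. The tenant offers 162.72 and keeps 240 − 162.72 = 77.28.
Round 1 (the landlord proposes): the tenant can get 77.28 next round, worth 0.93 × 77.28 = 71.8704 now; the landlord offers that and keeps 168.1296.

71.87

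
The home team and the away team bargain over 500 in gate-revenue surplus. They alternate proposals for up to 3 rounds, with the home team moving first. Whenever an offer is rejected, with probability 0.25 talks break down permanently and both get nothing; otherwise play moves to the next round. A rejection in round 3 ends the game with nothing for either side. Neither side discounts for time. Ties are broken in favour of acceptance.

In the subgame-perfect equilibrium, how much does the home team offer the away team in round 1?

93.75

By backward induction:
Round 3 (the home team proposes): the away team will accept anything ≥ 0, so the home team offers 0 and keeps 500.
Round 2 (the away team proposes): rejecting gives the home team an expected 0.75 × 500 = 375, so the away team offers 375, keeping 125.
Round 1 (the home team proposes): rejecting gives the away team an expected 0.75 × 125 = 93.75; the home team offers that and keeps 406.25.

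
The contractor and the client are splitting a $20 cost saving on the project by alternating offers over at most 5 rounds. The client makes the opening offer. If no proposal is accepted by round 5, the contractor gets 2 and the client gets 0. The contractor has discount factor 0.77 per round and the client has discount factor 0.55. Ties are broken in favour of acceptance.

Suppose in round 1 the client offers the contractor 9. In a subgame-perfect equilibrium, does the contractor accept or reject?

Reject

Work out the contractor's continuation value if the offer is rejected.
Round 5 (the client proposes): the contractor gets 2 if talks fail, so the client offers 2 and keeps 18.
Round 4 (the contractor proposes): the client can get 18 next round, worth 0.55 × 18 = 9.9 now, so the contractor offers 9.9, keeping 10.1.
Round 3 (the client proposes): the contractor can get 10.1 next round, worth 0.77 × 10.1 = 7.777 now; the client offers that and keeps 12.223.
Round 2 (the contractor proposes): the client can get 12.223 next round, worth 0.55 × 12.223 = 6.72265 now. The contractor offers 6.72265 and keeps 20 − 6.72265 = 13.27735.
So by rejecting in round 1, the contractor gets 13.27735 next round, worth 0.77 × 13.27735 = 10.2235595 now.
Offer 9 < 10.2235595, so the contractor rejects.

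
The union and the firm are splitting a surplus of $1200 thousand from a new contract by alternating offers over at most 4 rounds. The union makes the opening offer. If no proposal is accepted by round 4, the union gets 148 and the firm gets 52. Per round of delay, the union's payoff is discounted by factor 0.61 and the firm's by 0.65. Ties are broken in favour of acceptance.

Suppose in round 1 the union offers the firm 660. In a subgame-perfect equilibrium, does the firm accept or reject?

Round 4 (the firm proposes): the union gets 148 if talks fail, so the firm offers 148 and keeps 1052.
Round 3 (the union proposes): the firm can get 1052 next round, worth 0.65 × 1052 = 683.8 now, so the union offers 683.8, keeping 516.2.
Round 2 (the firm proposes): the union can get 516.2 next round, worth 0.61 × 516.2 = 314.882 now. The firm offers 314.882 and keeps 1200 − 314.882 = 885.118.
So by rejecting in round 1, the firm gets 885.118 next round, worth 0.65 × 885.118 = 575.3267 now.
Offer 660 ≥ 575.3267, so the firm accepts.

Accept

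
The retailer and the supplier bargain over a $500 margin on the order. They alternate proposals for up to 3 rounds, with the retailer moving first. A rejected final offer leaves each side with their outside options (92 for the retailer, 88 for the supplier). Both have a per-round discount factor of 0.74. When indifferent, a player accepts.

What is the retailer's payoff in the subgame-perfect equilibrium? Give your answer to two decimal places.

355.61

By backward induction:
Round 3 (the retailer proposes): the supplier gets 88 if talks fail, so the retailer offers 88 and keeps 412.
Round 2 (the supplier proposes): the retailer can get 412 next round, worth 0.74 × 412 = 304.88 now; the supplier offers that and keeps 195.12.
Round 1 (the retailer proposes): the supplier can get 195.12 next round, worth 0.74 × 195.12 = 144.3888 now, so the retailer offers 144.3888, keeping 355.6112.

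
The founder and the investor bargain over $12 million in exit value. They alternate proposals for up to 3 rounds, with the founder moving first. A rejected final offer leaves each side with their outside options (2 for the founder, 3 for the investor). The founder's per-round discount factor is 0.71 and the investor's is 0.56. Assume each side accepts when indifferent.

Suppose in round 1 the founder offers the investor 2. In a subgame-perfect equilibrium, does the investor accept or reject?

Reject

Work out the investor's continuation value if the offer is rejected.
Round 3 (the founder proposes): the investor gets 3 if talks fail, so the founder offers 3 and keeps 9.
Round 2 (the investor proposes): the founder can get 9 next round, worth 0.71 × 9 = 6.39 now. The investor offers 6.39 and keeps 12 − 6.39 = 5.61.
So by rejecting in round 1, the investor gets 5.61 next round, worth 0.56 × 5.61 = 3.1416 now.
Offer 2 < 3.1416, so the investor rejects.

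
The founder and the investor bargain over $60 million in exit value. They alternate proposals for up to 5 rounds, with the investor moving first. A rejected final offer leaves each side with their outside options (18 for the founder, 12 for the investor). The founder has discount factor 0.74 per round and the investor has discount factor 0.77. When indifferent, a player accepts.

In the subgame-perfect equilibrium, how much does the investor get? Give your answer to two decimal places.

Round 5 (the investor proposes): the founder gets 18 if talks fail, so the investor offers 18 and keeps 42.
Round 4 (the founder proposes): the investor can get 42 next round, worth 0.77 × 42 = 32.34 now, so the founder offers 32.34, keeping 27.66.
Round 3 (the investor proposes): the founder can get 27.66 next round, worth 0.74 × 27.66 = 20.4684 now. The investor offers 20.4684 and keeps 60 − 20.4684 = 39.5316.
Round 2 (the founder proposes): the investor can get 39.5316 next round, worth 0.77 × 39.5316 = 30.439332 now, so the founder offers 30.439332, keeping 29.560668.
Round 1 (the investor proposes): the founder can get 29.560668 next round, worth 0.74 × 29.560668 = 21.87489432 now; the investor offers that and keeps 38.12510568.

38.13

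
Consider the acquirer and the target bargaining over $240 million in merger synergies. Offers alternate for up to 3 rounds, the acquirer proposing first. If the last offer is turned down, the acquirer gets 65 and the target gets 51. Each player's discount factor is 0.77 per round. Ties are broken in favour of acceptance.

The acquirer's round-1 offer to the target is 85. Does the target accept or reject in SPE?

Round 3 (the acquirer proposes): the target gets 51 if talks fail, so the acquirer offers 51 and keeps 189.
Round 2 (the target proposes): the acquirer can get 189 next round, worth 0.77 × 189 = 145.53 now, so the target offers 145.53, keeping 94.47.
So by rejecting in round 1, the target gets 94.47 next round, worth 0.77 × 94.47 = 72.7419 now.
Offer 85 ≥ 72.7419, so the target accepts.

Accept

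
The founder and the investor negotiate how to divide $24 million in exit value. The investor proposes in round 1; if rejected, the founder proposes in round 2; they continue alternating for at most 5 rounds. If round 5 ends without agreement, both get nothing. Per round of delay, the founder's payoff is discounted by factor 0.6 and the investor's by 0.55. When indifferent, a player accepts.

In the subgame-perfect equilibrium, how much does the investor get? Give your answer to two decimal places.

15.38

Work backward from the last round.
Round 5 (the investor proposes): the founder will accept anything ≥ 0, so the investor offers 0 and keeps 24.
Round 4 (the founder proposes): the investor can get 24 next round, worth 0.55 × 24 = 13.2 now; the founder offers that and keeps 10.8.
Round 3 (the investor proposes): the founder can get 10.8 next round, worth 0.6 × 10.8 = 6.48 now. The investor offers 6.48 and keeps 24 − 6.48 = 17.52.
Round 2 (the founder proposes): the investor can get 17.52 next round, worth 0.55 × 17.52 = 9.636 now; the founder offers that and keeps 14.364.
Round 1 (the investor proposes): the founder can get 14.364 next round, worth 0.6 × 14.364 = 8.6184 now; the investor offers that and keeps 15.3816.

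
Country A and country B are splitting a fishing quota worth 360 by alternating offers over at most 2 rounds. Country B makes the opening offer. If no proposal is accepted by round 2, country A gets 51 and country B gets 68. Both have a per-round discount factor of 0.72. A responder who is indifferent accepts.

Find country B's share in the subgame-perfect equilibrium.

Round 2 (country A proposes): country B gets 68 if talks fail, so country A offers 68 and keeps 292.
Round 1 (country B proposes): country A can get 292 next round, worth 0.72 × 292 = 210.24 now, so country B offers 210.24, keeping 149.76.

149.76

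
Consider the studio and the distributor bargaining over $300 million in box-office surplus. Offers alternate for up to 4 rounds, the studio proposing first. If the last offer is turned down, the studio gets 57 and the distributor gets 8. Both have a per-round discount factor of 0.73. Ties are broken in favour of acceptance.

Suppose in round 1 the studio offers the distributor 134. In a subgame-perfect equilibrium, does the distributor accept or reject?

Reject

Round 4 (the distributor proposes): the studio gets 57 if talks fail, so the distributor offers 57 and keeps 243.
Round 3 (the studio proposes): the distributor can get 243 next round, worth 0.73 × 243 = 177.39 now; the studio offers that and keeps 122.61.
Round 2 (the distributor proposes): the studio can get 122.61 next round, worth 0.73 × 122.61 = 89.5053 now. The distributor offers 89.5053 and keeps 300 − 89.5053 = 210.4947.
So by rejecting in round 1, the distributor gets 210.4947 next round, worth 0.73 × 210.4947 = 153.661131 now.
Offer 134 < 153.661131, so the distributor rejects.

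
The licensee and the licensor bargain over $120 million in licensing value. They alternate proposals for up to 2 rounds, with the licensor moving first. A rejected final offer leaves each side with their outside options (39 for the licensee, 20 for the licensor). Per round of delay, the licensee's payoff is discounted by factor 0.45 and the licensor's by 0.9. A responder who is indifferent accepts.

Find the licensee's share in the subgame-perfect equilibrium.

45

Round 2 (the licensee proposes): the licensor gets 20 if talks fail, so the licensee offers 20 and keeps 100.
Round 1 (the licensor proposes): the licensee can get 100 next round, worth 0.45 × 100 = 45 now. The licensor offers 45 and keeps 120 − 45 = 75.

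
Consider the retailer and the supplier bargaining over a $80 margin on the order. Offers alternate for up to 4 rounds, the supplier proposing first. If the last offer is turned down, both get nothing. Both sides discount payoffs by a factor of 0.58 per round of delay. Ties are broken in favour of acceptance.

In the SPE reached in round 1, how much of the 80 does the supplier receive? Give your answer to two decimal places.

44.90

Round 4 (the retailer proposes): the supplier will accept anything ≥ 0, so the retailer offers 0 and keeps 80.
Round 3 (the supplier proposes): the retailer can get 80 next round, worth 0.58 × 80 = 46.4 now, so the supplier offers 46.4, keeping 33.6.
Round 2 (the retailer proposes): the supplier can get 33.6 next round, worth 0.58 × 33.6 = 19.488 now. The retailer offers 19.488 and keeps 80 − 19.488 = 60.512.
Round 1 (the supplier proposes): the retailer can get 60.512 next round, worth 0.58 × 60.512 = 35.09696 now; the supplier offers that and keeps 44.90304.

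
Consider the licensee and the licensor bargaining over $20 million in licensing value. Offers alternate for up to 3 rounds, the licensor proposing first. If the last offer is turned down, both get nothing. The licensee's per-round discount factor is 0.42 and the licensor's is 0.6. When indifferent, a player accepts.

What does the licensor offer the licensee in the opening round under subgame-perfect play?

3.36

By backward induction:
Round 3 (the licensor proposes): the licensee will accept anything ≥ 0, so the licensor offers 0 and keeps 20.
Round 2 (the licensee proposes): the licensor can get 20 next round, worth 0.6 × 20 = 12 now. The licensee offers 12 and keeps 20 − 12 = 8.
Round 1 (the licensor proposes): the licensee can get 8 next round, worth 0.42 × 8 = 3.36 now, so the licensor offers 3.36, keeping 16.64.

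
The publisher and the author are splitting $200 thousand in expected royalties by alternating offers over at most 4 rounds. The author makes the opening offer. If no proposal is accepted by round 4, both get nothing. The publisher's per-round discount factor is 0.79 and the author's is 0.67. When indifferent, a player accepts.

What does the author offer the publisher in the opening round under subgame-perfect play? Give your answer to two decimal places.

135.77

Solve by backward induction from round 4.
Round 4 (the publisher proposes): rejection yields 0 for the author; the publisher offers 0 and keeps 200.
Round 3 (the author proposes): the publisher can get 200 next round, worth 0.79 × 200 = 158 now. The author offers 158 and keeps 200 − 158 = 42.
Round 2 (the publisher proposes): the author can get 42 next round, worth 0.67 × 42 = 28.14 now, so the publisher offers 28.14, keeping 171.86.
Round 1 (the author proposes): the publisher can get 171.86 next round, worth 0.79 × 171.86 = 135.7694 now. The author offers 135.7694 and keeps 200 − 135.7694 = 64.2306.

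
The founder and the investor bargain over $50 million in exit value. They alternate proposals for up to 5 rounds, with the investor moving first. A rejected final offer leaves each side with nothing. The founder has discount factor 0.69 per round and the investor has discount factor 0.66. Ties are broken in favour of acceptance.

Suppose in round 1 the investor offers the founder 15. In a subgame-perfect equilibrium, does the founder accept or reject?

Round 5 (the investor proposes): rejection yields 0 for the founder; the investor offers 0 and keeps 50.
Round 4 (the founder proposes): the investor can get 50 next round, worth 0.66 × 50 = 33 now; the founder offers that and keeps 17.
Round 3 (the investor proposes): the founder can get 17 next round, worth 0.69 × 17 = 11.73 now, so the investor offers 11.73, keeping 38.27.
Round 2 (the founder proposes): the investor can get 38.27 next round, worth 0.66 × 38.27 = 25.2582 now. The founder offers 25.2582 and keeps 50 − 25.2582 = 24.7418.
So by rejecting in round 1, the founder gets 24.7418 next round, worth 0.69 × 24.7418 = 17.071842 now.
Offer 15 < 17.071842, so the founder rejects.

Reject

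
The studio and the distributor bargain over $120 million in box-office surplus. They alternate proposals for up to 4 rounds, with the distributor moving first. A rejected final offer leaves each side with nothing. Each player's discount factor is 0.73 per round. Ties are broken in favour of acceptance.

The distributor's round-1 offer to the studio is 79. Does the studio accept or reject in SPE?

Round 4 (the studio proposes): rejection yields 0 for the distributor; the studio offers 0 and keeps 120.
Round 3 (the distributor proposes): the studio can get 120 next round, worth 0.73 × 120 = 87.6 now, so the distributor offers 87.6, keeping 32.4.
Round 2 (the studio proposes): the distributor can get 32.4 next round, worth 0.73 × 32.4 = 23.652 now, so the studio offers 23.652, keeping 96.348.
So by rejecting in round 1, the studio gets 96.348 next round, worth 0.73 × 96.348 = 70.33404 now.
Offer 79 ≥ 70.33404, so the studio accepts.

Accept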